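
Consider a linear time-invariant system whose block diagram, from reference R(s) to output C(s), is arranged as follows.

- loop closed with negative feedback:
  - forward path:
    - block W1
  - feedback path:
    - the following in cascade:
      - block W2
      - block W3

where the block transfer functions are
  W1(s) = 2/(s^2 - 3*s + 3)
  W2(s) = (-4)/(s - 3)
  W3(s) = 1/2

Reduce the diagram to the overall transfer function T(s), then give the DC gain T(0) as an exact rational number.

First reduce the diagram to T(s).

Step 1 - cascade W2, W3 -> (-2)/(s - 3)
Step 2 - collapse the loop (W1 forward, (W2*W3) return) -> (2*s - 6)/(s^3 - 6*s^2 + 12*s - 13)
Step 2 gives the overall T(s). Then T(0) = -6/(-13) = 6/13.

Answer: 6/13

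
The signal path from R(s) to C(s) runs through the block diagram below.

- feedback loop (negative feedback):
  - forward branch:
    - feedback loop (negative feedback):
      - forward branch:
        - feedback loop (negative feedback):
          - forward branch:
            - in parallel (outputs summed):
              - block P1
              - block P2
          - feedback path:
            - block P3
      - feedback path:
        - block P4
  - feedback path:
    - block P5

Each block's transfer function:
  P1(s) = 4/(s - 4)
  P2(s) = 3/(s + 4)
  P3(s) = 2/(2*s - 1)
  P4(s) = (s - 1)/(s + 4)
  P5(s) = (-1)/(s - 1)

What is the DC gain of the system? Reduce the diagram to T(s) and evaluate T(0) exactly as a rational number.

First reduce the diagram to T(s).

Step 1 - reduce the parallel group P1, P2, giving (7*s + 4)/(s^2 - 16)
Step 2 - feedback reduction of (P1+P2), P3, giving (14*s^2 + s - 4)/(2*s^3 - s^2 - 18*s + 24)
Step 3 - reduce the feedback loop with forward [(P1+P2)/(1+(P1+P2)*P3)] and return P4, giving (14*s^3 + 57*s^2 - 16)/(2*s^4 + 21*s^3 - 35*s^2 - 53*s + 100)
Step 4 - close the feedback loop around [[(P1+P2)/(1+(P1+P2)*P3)]/(1+[(P1+P2)/(1+(P1+P2)*P3)]*P4)], P5, giving (14*s^4 + 43*s^3 - 57*s^2 - 16*s + 16)/(2*s^5 + 19*s^4 - 70*s^3 - 75*s^2 + 153*s - 84)
Evaluating the step-4 result (the overall T(s)) at s = 0 gives T(0) = 16/(-84) = -4/21.

Answer: -4/21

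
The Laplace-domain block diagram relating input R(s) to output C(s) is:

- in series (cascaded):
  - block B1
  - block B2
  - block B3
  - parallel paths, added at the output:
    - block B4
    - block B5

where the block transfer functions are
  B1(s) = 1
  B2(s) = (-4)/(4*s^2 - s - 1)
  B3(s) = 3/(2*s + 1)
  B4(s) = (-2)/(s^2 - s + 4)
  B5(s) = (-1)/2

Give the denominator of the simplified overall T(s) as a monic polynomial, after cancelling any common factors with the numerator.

Reducing step by step:

(1) combine B4, B5 in parallel: (-s^2 + s - 8)/(2*s^2 - 2*s + 8)
(2) combine B1, B2, B3, (B4+B5) in series: (6*s^2 - 6*s + 48)/(8*s^5 - 6*s^4 + 27*s^3 + 10*s^2 - 11*s - 4)
The result of step 2 is T(s) in lowest terms. Its denominator has leading coefficient 8; dividing the denominator through by 8 makes it monic.

Answer: s^5 - 3*s^4/4 + 27*s^3/8 + 5*s^2/4 - 11*s/8 - 1/2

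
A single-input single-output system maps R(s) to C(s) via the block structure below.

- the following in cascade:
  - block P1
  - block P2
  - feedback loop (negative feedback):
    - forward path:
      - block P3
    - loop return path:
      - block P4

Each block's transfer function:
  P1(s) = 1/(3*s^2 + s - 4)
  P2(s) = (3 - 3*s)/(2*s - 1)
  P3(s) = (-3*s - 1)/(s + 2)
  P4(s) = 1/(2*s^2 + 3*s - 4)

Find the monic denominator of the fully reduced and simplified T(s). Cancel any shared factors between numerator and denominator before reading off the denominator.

Step 1 - feedback reduction of P3, P4; result (-6*s^3 - 11*s^2 + 9*s + 4)/(2*s^3 + 7*s^2 - s - 9)
Step 2 - multiply P1, P2, [P3/(1+P3*P4)] (series); result (18*s^3 + 33*s^2 - 27*s - 12)/(12*s^5 + 52*s^4 + 21*s^3 - 87*s^2 - 41*s + 36)
The result of step 2 is T(s) in lowest terms. Its denominator has leading coefficient 12; dividing the denominator through by 12 makes it monic.

Therefore the answer is s^5 + 13*s^4/3 + 7*s^3/4 - 29*s^2/4 - 41*s/12 + 3.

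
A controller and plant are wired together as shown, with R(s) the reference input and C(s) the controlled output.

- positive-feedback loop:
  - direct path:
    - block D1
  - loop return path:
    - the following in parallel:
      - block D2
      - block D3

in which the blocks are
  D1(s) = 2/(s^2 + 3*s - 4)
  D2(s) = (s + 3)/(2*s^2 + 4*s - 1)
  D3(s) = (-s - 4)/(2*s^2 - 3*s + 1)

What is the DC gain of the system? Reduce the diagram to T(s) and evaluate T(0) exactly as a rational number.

The answer is 1/5.

Reasoning:
(1) combine D2, D3 in parallel, giving (-9*s^2 - 23*s + 7)/(4*s^4 + 2*s^3 - 12*s^2 + 7*s - 1)
(2) collapse the loop (D1 forward, (D2+D3) return), giving (8*s^4 + 4*s^3 - 24*s^2 + 14*s - 2)/(4*s^6 + 14*s^5 - 22*s^4 - 37*s^3 + 86*s^2 + 15*s - 10)
DC gain: substitute s = 0 into T(s) from step 2: T(0) = -2/(-10) = 1/5.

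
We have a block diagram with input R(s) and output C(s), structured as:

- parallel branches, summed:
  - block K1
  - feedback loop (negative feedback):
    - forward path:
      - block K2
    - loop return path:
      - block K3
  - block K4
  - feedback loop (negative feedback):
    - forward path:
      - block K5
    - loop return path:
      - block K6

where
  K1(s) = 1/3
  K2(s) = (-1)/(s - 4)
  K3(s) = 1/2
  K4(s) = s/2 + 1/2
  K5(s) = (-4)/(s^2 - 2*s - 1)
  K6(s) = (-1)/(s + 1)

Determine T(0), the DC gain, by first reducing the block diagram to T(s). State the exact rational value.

[1] feedback reduction of K2, K3 gives (-2)/(2*s - 9)
[2] reduce the feedback loop with forward K5 and return K6 gives (-4*s - 4)/(s^3 - s^2 - 3*s + 3)
[3] parallel reduction of K1, [K2/(1+K2*K3)], K4, [K5/(1+K5*K6)] gives (6*s^5 - 23*s^4 - 58*s^3 + 78*s^2 + 288*s + 45)/(12*s^4 - 66*s^3 + 18*s^2 + 198*s - 162)
DC gain: substitute s = 0 into T(s) from step 3: T(0) = 45/(-162) = -5/18.

Final answer: -5/18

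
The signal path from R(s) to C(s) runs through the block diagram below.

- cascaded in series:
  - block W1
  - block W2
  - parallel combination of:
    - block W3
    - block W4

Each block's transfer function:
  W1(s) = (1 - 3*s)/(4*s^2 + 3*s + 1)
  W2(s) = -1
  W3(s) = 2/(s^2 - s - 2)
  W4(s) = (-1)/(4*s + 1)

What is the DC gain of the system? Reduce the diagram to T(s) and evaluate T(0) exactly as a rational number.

Answer: 2

Working:
Step 1 - combine W3, W4 in parallel gives (-s^2 + 9*s + 4)/(4*s^3 - 3*s^2 - 9*s - 2)
Step 2 - series reduction of W1, W2, (W3+W4) gives (-3*s^3 + 28*s^2 + 3*s - 4)/(16*s^5 - 41*s^3 - 38*s^2 - 15*s - 2)
Step 2 gives the overall T(s). Then T(0) = -4/(-2) = 2.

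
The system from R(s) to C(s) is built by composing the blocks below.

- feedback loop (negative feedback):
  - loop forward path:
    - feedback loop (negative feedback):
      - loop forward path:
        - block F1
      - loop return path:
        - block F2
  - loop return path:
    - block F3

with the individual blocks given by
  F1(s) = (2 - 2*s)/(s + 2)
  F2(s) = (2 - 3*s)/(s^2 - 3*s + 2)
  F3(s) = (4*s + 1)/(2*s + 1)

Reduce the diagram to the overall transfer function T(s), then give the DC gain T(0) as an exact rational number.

Step 1. apply the feedback formula to F1, F2 = (-2*s^2 + 6*s - 4)/(s^2 + 6*s - 8)
Step 2. feedback reduction of [F1/(1+F1*F2)], F3 = (4*s^3 - 10*s^2 + 2*s + 4)/(6*s^3 - 35*s^2 + 20*s + 12)
That last expression is T(s); at s = 0 only the constant terms survive, so T(0) = 4/12 = 1/3.

Answer: 1/3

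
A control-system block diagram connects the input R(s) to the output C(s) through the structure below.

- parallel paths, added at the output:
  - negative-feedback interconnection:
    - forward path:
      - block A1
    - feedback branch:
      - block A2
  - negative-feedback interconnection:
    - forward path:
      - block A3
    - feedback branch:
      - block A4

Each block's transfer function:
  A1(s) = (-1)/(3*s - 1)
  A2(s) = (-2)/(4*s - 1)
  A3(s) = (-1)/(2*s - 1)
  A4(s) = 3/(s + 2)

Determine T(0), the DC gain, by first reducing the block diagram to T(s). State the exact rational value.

Step 1 - apply the feedback formula to A1, A2: (1 - 4*s)/(12*s^2 - 7*s + 3)
Step 2 - apply the feedback formula to A3, A4: (-s - 2)/(2*s^2 + 3*s - 5)
Step 3 - parallel reduction of [A1/(1+A1*A2)], [A3/(1+A3*A4)]: (-20*s^3 - 27*s^2 + 34*s - 11)/(24*s^4 + 22*s^3 - 75*s^2 + 44*s - 15)
DC gain: substitute s = 0 into T(s) from step 3: T(0) = -11/(-15) = 11/15.

Therefore the answer is 11/15.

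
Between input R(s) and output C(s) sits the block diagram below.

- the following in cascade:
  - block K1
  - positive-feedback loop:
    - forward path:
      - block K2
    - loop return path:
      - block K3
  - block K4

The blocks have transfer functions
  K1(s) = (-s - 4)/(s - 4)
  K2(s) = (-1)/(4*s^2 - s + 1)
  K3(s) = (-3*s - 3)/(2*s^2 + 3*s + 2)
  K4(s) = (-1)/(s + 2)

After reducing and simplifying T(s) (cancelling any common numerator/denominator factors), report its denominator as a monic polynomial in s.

[1] apply the feedback formula to K2, K3 gives (-2*s^2 - 3*s - 2)/(8*s^4 + 10*s^3 + 7*s^2 - 2*s - 1)
[2] cascade K1, [K2/(1-K2*K3)], K4 gives (-2*s^3 - 11*s^2 - 14*s - 8)/(8*s^6 - 6*s^5 - 77*s^4 - 96*s^3 - 53*s^2 + 18*s + 8)
That last expression is T(s), already simplified. Scaling its denominator by 1/8 (the reciprocal of the leading coefficient) yields the monic denominator.

Final answer: s^6 - 3*s^5/4 - 77*s^4/8 - 12*s^3 - 53*s^2/8 + 9*s/4 + 1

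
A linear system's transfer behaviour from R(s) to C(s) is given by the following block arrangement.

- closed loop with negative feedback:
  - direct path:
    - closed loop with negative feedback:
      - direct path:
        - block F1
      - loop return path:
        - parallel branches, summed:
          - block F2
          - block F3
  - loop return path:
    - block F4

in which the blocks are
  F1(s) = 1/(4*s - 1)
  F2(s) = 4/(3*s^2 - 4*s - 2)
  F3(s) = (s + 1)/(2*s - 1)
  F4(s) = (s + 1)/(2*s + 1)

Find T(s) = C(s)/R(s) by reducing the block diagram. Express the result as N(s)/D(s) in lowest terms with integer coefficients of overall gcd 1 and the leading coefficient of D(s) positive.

The answer is (12*s^4 - 16*s^3 - 11*s^2 + 4*s + 2)/(48*s^5 - 64*s^4 - 32*s^3 + 19*s^2 - 4*s - 6).

Reasoning:
Step 1 - combine F2, F3 in parallel: (3*s^3 - s^2 + 2*s - 6)/(6*s^3 - 11*s^2 + 2)
Step 2 - reduce the feedback loop with forward F1 and return (F2+F3): (6*s^3 - 11*s^2 + 2)/(24*s^4 - 47*s^3 + 10*s^2 + 10*s - 8)
Step 3 - feedback reduction of [F1/(1+F1*(F2+F3))], F4 - this is the overall T(s), already in the required normalized form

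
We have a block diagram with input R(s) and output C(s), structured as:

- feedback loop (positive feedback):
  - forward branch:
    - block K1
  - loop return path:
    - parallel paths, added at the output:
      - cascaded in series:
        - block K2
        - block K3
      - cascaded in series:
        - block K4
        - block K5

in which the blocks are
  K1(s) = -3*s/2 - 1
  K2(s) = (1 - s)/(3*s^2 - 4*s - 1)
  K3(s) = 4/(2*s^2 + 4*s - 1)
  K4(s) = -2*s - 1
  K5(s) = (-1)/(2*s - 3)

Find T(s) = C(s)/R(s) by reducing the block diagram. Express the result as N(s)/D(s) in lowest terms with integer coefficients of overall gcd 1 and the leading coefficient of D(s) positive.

Reducing step by step:

(1) combine K2, K3 in series = (4 - 4*s)/(6*s^4 + 4*s^3 - 21*s^2 + 1)
(2) multiply K4, K5 (series) = (2*s + 1)/(2*s - 3)
(3) parallel reduction of (K2*K3), (K4*K5) = (12*s^5 + 14*s^4 - 38*s^3 - 29*s^2 + 22*s - 11)/(12*s^5 - 10*s^4 - 54*s^3 + 63*s^2 + 2*s - 3)
(4) apply the feedback formula to K1, ((K2*K3)+(K4*K5)); the result is T(s) itself (integer coefficients, no common factor, positive leading denominator coefficient)

Answer: (-36*s^6 + 6*s^5 + 182*s^4 - 81*s^3 - 132*s^2 + 5*s + 6)/(36*s^6 + 90*s^5 - 106*s^4 - 271*s^3 + 134*s^2 + 15*s - 28)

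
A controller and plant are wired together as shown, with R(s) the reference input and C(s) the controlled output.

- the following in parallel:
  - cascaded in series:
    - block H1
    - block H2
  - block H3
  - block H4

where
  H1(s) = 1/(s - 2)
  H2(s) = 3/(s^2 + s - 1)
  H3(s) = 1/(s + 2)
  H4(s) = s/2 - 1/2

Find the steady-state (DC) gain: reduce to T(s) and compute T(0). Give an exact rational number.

Answer: 3/2

Working:
Step 1 - combine H1, H2 in series, giving 3/(s^3 - s^2 - 3*s + 2)
Step 2 - combine (H1*H2), H3, H4 in parallel, giving (s^5 - 4*s^3 - s^2 + 8*s + 12)/(2*s^4 + 2*s^3 - 10*s^2 - 8*s + 8)
Evaluating the step-2 result (the overall T(s)) at s = 0 gives T(0) = 12/8 = 3/2.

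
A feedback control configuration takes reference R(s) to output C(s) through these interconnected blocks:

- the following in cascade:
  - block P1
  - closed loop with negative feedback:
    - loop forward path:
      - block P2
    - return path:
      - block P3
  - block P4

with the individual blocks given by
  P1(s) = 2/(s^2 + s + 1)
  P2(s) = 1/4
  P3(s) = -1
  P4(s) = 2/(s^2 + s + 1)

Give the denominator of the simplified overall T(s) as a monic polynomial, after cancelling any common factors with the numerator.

Step 1. collapse the loop (P2 forward, P3 return), giving 1/3
Step 2. multiply P1, [P2/(1+P2*P3)], P4 (series), giving 4/(3*s^4 + 6*s^3 + 9*s^2 + 6*s + 3)
T(s) is the step-2 result (common factors already cancelled). Leading coefficient of the denominator: 3. Divide through by 3 for the monic polynomial.

Final answer: s^4 + 2*s^3 + 3*s^2 + 2*s + 1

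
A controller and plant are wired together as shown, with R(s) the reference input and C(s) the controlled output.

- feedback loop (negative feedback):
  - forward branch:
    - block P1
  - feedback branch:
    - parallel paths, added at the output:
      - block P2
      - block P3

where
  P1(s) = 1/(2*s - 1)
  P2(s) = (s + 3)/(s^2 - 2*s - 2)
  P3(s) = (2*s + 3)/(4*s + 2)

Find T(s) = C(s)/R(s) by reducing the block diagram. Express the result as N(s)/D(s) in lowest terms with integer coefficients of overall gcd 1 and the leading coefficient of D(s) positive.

[1] add P2, P3 (parallel): (2*s^3 + 3*s^2 + 4*s)/(4*s^3 - 6*s^2 - 12*s - 4)
[2] reduce the feedback loop with forward P1 and return (P2+P3): this yields T(s), and no further normalization is needed

Final answer: (4*s^3 - 6*s^2 - 12*s - 4)/(8*s^4 - 14*s^3 - 15*s^2 + 8*s + 4)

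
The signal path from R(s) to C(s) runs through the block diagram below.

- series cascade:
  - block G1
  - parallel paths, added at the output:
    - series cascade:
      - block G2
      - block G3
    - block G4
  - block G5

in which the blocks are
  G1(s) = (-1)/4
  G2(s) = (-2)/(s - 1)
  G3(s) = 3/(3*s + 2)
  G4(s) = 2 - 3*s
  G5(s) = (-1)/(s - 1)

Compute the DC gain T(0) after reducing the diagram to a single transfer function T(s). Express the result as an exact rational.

The answer is -5/4.

Reasoning:
Step 1: series reduction of G2, G3 -> (-6)/(3*s^2 - s - 2)
Step 2: add (G2*G3), G4 (parallel) -> (-9*s^3 + 9*s^2 + 4*s - 10)/(3*s^2 - s - 2)
Step 3: reduce the series chain G1, ((G2*G3)+G4), G5 -> (-9*s^3 + 9*s^2 + 4*s - 10)/(12*s^3 - 16*s^2 - 4*s + 8)
Evaluating the step-3 result (the overall T(s)) at s = 0 gives T(0) = -10/8 = -5/4.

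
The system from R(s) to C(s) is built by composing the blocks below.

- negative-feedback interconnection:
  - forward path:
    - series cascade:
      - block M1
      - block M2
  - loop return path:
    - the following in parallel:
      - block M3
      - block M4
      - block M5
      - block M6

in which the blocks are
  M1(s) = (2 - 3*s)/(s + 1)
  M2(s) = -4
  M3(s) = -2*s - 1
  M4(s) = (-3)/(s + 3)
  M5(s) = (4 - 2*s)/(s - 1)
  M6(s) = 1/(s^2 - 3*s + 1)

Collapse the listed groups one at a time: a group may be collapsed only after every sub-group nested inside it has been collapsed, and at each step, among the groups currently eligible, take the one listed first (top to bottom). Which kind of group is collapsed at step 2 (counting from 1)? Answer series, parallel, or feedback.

Step 1 - combine M1, M2 in series
Step 2 - sum the parallel branches M3, M4, M5, M6
Step 3 - close the feedback loop around (M1*M2), (M3+M4+M5+M6)
Step 2 collapses a parallel group.

Final answer: parallel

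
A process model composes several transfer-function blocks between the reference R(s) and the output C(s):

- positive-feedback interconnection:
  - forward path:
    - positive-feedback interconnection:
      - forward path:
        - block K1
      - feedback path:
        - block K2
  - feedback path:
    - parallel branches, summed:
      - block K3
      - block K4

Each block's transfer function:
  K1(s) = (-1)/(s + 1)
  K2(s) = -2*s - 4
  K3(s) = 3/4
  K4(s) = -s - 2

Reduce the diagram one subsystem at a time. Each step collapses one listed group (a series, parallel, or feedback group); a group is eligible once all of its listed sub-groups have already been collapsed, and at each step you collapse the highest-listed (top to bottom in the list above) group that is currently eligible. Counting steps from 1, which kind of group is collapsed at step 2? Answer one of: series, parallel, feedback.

Step 1: reduce the feedback loop with forward K1 and return K2
Step 2: sum the parallel branches K3, K4
Step 3: feedback reduction of [K1/(1-K1*K2)], (K3+K4)
Step 2: parallel.

Final answer: parallel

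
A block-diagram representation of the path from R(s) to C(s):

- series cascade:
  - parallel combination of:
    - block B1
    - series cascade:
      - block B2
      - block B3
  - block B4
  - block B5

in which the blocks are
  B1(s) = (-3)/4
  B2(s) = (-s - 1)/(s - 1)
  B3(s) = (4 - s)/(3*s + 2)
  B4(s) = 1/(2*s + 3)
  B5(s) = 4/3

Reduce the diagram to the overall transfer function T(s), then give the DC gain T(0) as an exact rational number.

(1) multiply B2, B3 (series), giving (s^2 - 3*s - 4)/(3*s^2 - s - 2)
(2) sum the parallel branches B1, (B2*B3), giving (-5*s^2 - 9*s - 10)/(12*s^2 - 4*s - 8)
(3) multiply (B1+(B2*B3)), B4, B5 (series), giving (-5*s^2 - 9*s - 10)/(18*s^3 + 21*s^2 - 21*s - 18)
Step 3 gives the overall T(s). Then T(0) = -10/(-18) = 5/9.

Answer: 5/9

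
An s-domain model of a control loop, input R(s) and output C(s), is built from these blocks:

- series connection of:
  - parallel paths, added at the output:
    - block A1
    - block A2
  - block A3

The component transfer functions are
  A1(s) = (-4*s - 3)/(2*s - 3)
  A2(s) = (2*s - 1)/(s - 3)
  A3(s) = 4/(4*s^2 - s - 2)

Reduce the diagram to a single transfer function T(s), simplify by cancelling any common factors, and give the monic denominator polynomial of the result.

Step 1 - combine A1, A2 in parallel -> (s + 12)/(2*s^2 - 9*s + 9)
Step 2 - cascade (A1+A2), A3 -> (4*s + 48)/(8*s^4 - 38*s^3 + 41*s^2 + 9*s - 18)
T(s) is the step-2 result (common factors already cancelled). Leading coefficient of the denominator: 8. Divide through by 8 for the monic polynomial.

Final answer: s^4 - 19*s^3/4 + 41*s^2/8 + 9*s/8 - 9/4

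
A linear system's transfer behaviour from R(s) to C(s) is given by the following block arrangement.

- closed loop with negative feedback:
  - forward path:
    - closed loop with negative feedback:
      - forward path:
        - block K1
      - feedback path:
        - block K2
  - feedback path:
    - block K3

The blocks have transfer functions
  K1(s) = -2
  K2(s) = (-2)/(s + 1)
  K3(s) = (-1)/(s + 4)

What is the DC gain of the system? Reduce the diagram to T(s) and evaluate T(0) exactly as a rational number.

[1] apply the feedback formula to K1, K2; result (-2*s - 2)/(s + 5)
[2] feedback reduction of [K1/(1+K1*K2)], K3; result (-2*s^2 - 10*s - 8)/(s^2 + 11*s + 22)
Evaluating the step-2 result (the overall T(s)) at s = 0 gives T(0) = -8/22 = -4/11.

Answer: -4/11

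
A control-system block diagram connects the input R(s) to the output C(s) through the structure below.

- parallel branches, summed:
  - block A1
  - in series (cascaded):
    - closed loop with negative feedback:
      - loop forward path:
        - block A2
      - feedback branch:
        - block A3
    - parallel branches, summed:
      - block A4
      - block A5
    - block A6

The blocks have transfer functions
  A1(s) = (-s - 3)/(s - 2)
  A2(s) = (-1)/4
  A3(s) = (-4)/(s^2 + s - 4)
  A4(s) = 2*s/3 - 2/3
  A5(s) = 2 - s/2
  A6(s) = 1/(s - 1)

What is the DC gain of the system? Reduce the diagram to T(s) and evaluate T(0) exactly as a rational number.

First reduce the diagram to T(s).

Step 1: apply the feedback formula to A2, A3 -> (-s^2 - s + 4)/(4*s^2 + 4*s - 12)
Step 2: combine A4, A5 in parallel -> s/6 + 4/3
Step 3: cascade [A2/(1+A2*A3)], (A4+A5), A6 -> (-s^3 - 9*s^2 - 4*s + 32)/(24*s^3 - 96*s + 72)
Step 4: sum the parallel branches A1, ([A2/(1+A2*A3)]*(A4+A5)*A6) -> (-25*s^4 - 79*s^3 + 110*s^2 + 256*s - 280)/(24*s^4 - 48*s^3 - 96*s^2 + 264*s - 144)
Evaluating the step-4 result (the overall T(s)) at s = 0 gives T(0) = -280/(-144) = 35/18.

Answer: 35/18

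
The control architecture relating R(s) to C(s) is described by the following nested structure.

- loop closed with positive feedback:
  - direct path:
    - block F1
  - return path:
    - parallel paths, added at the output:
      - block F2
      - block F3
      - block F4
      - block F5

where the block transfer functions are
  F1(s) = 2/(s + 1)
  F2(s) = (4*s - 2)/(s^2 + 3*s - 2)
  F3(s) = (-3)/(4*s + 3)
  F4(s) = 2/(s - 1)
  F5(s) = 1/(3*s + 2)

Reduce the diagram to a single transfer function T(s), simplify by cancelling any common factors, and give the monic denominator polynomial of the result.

Reducing step by step:

[1] parallel reduction of F2, F3, F4, F5 -> (67*s^4 + 89*s^3 + 31*s^2 - 29*s - 18)/(12*s^5 + 41*s^4 - 20*s^3 - 49*s^2 + 4*s + 12)
[2] apply the feedback formula to F1, (F2+F3+F4+F5) -> (24*s^5 + 82*s^4 - 40*s^3 - 98*s^2 + 8*s + 24)/(12*s^6 + 53*s^5 - 113*s^4 - 247*s^3 - 107*s^2 + 74*s + 48)
That last expression is T(s), already simplified. Scaling its denominator by 1/12 (the reciprocal of the leading coefficient) yields the monic denominator.

Answer: s^6 + 53*s^5/12 - 113*s^4/12 - 247*s^3/12 - 107*s^2/12 + 37*s/6 + 4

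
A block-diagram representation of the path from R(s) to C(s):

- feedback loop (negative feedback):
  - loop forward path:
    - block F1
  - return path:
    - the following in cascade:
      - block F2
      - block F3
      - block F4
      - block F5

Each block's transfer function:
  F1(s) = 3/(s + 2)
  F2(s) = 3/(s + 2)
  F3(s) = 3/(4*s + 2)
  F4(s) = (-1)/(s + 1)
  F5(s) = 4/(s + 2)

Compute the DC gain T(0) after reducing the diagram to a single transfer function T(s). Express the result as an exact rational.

(1) reduce the series chain F2, F3, F4, F5, giving (-18)/(2*s^4 + 11*s^3 + 21*s^2 + 16*s + 4)
(2) apply the feedback formula to F1, (F2*F3*F4*F5), giving (6*s^4 + 33*s^3 + 63*s^2 + 48*s + 12)/(2*s^5 + 15*s^4 + 43*s^3 + 58*s^2 + 36*s - 46)
That last expression is T(s); at s = 0 only the constant terms survive, so T(0) = 12/(-46) = -6/23.

Final answer: -6/23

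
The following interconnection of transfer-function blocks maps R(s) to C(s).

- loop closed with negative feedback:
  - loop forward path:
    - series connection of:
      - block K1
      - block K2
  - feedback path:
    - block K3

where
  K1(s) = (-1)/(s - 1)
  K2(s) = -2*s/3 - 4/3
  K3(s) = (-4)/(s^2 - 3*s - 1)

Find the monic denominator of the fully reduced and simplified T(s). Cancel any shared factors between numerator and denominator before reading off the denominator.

1. series reduction of K1, K2; result (2*s + 4)/(3*s - 3)
2. collapse the loop ((K1*K2) forward, K3 return); result (2*s^3 - 2*s^2 - 14*s - 4)/(3*s^3 - 12*s^2 - 2*s - 13)
T(s) is the step-2 result (common factors already cancelled). Leading coefficient of the denominator: 3. Divide through by 3 for the monic polynomial.

Therefore the answer is s^3 - 4*s^2 - 2*s/3 - 13/3.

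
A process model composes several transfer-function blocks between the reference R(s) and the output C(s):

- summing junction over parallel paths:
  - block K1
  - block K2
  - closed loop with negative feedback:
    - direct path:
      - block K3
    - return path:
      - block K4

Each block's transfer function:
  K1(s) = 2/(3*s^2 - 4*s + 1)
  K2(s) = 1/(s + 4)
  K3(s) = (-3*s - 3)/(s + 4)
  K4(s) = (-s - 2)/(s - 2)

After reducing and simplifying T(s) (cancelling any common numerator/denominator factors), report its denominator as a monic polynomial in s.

First reduce the diagram to T(s).

Step 1. collapse the loop (K3 forward, K4 return): (-3*s^2 + 3*s + 6)/(4*s^2 + 11*s - 2)
Step 2. sum the parallel branches K1, K2, [K3/(1+K3*K4)]: (-9*s^5 - 3*s^4 + 112*s^3 - s^2 + 25*s + 6)/(12*s^5 + 65*s^4 + 22*s^3 - 165*s^2 + 74*s - 8)
T(s) is the step-2 result (common factors already cancelled). Leading coefficient of the denominator: 12. Divide through by 12 for the monic polynomial.

Answer: s^5 + 65*s^4/12 + 11*s^3/6 - 55*s^2/4 + 37*s/6 - 2/3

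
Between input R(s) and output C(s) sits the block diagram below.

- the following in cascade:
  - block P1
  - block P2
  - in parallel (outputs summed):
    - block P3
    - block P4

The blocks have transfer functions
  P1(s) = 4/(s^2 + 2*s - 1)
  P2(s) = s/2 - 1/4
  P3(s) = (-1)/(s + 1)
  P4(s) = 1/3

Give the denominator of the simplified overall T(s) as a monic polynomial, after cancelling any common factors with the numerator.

Answer: s^3 + 3*s^2 + s - 1

Working:
Step 1: reduce the parallel group P3, P4 -> (s - 2)/(3*s + 3)
Step 2: reduce the series chain P1, P2, (P3+P4) -> (2*s^2 - 5*s + 2)/(3*s^3 + 9*s^2 + 3*s - 3)
No further cancellation is possible in the step-2 result, so that is T(s). Its denominator becomes monic after dividing by the leading coefficient 3.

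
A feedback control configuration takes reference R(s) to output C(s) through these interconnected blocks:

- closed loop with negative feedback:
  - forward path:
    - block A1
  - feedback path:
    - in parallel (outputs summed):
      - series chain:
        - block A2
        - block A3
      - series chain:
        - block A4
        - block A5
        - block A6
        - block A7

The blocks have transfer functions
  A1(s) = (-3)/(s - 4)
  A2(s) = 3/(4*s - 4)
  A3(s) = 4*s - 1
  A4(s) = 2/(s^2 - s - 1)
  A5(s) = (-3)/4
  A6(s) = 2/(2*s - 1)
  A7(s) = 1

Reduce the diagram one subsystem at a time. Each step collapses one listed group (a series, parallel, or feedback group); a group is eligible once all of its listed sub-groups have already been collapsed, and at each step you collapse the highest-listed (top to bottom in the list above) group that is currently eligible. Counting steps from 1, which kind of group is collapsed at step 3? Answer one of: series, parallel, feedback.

Reducing step by step:

Step 1. series reduction of A2, A3
Step 2. combine A4, A5, A6, A7 in series
Step 3. add (A2*A3), (A4*A5*A6*A7) (parallel)
Step 4. close the feedback loop around A1, ((A2*A3)+(A4*A5*A6*A7))
So the answer for step 3 is parallel.

Answer: parallel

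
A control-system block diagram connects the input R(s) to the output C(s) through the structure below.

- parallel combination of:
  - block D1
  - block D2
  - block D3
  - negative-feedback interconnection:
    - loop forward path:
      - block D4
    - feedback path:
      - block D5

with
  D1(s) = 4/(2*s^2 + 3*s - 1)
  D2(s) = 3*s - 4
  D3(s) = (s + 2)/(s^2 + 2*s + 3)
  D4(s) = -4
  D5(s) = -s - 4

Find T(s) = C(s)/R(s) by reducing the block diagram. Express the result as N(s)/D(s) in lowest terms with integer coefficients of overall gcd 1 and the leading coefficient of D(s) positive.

(1) feedback reduction of D4, D5; result (-4)/(4*s + 17)
(2) parallel reduction of D1, D2, D3, [D4/(1+D4*D5)]; the result is T(s) itself (integer coefficients, no common factor, positive leading denominator coefficient)

Final answer: (24*s^6 + 154*s^5 + 241*s^4 + 43*s^3 - 344*s^2 - 348*s + 386)/(8*s^5 + 62*s^4 + 163*s^3 + 215*s^2 + 107*s - 51)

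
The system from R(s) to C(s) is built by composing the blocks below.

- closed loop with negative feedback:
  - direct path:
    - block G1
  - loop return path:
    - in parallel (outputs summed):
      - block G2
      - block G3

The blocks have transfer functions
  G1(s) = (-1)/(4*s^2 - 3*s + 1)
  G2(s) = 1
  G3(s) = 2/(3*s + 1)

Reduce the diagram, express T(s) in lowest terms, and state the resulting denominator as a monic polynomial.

Step 1: reduce the parallel group G2, G3; result (3*s + 3)/(3*s + 1)
Step 2: close the feedback loop around G1, (G2+G3); result (-3*s - 1)/(12*s^3 - 5*s^2 - 3*s - 2)
No further cancellation is possible in the step-2 result, so that is T(s). Its denominator becomes monic after dividing by the leading coefficient 12.

Hence the answer: s^3 - 5*s^2/12 - s/4 - 1/6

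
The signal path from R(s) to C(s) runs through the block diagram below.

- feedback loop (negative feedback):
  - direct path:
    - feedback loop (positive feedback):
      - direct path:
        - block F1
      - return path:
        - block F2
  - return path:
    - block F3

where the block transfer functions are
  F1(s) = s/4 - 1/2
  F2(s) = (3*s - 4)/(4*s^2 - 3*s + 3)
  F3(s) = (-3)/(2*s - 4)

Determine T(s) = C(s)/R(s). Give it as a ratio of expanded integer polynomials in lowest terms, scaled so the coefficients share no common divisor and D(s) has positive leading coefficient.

Step 1 - collapse the loop (F1 forward, F2 return): (4*s^3 - 11*s^2 + 9*s - 6)/(13*s^2 - 2*s + 4)
Step 2 - feedback reduction of [F1/(1-F1*F2)], F3 - this is the overall T(s), already in the required normalized form

Answer: (8*s^3 - 22*s^2 + 18*s - 12)/(14*s^2 + 5*s - 1)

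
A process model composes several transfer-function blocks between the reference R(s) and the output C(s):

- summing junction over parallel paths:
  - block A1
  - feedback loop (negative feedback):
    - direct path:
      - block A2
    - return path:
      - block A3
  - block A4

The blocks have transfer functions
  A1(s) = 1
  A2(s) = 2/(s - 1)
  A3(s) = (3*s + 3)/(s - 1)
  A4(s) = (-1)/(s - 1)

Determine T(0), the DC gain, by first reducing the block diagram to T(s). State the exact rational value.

(1) collapse the loop (A2 forward, A3 return) = (2*s - 2)/(s^2 + 4*s + 7)
(2) sum the parallel branches A1, [A2/(1+A2*A3)], A4 = (s^3 + 4*s^2 - 5*s - 12)/(s^3 + 3*s^2 + 3*s - 7)
Step 2 gives the overall T(s). Then T(0) = -12/(-7) = 12/7.

Therefore the answer is 12/7.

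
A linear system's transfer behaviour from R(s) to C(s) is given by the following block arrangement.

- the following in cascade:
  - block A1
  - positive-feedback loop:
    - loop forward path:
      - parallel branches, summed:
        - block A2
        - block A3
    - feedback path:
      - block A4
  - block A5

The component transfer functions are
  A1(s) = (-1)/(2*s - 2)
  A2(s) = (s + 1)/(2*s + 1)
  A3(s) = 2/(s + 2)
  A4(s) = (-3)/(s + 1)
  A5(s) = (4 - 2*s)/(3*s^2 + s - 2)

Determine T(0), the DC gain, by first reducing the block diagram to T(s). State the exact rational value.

Answer: -2/7

Working:
Step 1 - add A2, A3 (parallel) -> (s^2 + 7*s + 4)/(2*s^2 + 5*s + 2)
Step 2 - apply the feedback formula to (A2+A3), A4 -> (s^3 + 8*s^2 + 11*s + 4)/(2*s^3 + 10*s^2 + 28*s + 14)
Step 3 - reduce the series chain A1, [(A2+A3)/(1-(A2+A3)*A4)], A5 -> (s^3 + 5*s^2 - 10*s - 8)/(6*s^5 + 20*s^4 + 38*s^3 - 78*s^2 - 14*s + 28)
That last expression is T(s); at s = 0 only the constant terms survive, so T(0) = -8/28 = -2/7.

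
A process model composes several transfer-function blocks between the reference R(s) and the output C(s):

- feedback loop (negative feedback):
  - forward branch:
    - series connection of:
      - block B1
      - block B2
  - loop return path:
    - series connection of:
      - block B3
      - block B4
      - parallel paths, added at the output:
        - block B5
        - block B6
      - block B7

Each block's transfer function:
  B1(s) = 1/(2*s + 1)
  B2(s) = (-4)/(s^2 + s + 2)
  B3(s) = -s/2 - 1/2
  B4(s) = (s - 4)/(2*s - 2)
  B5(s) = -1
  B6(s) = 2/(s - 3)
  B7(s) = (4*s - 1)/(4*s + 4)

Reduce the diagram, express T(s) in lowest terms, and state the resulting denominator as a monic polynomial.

(1) combine B1, B2 in series -> (-4)/(2*s^3 + 3*s^2 + 5*s + 2)
(2) combine B5, B6 in parallel -> (5 - s)/(s - 3)
(3) multiply B3, B4, (B5+B6), B7 (series) -> (4*s^3 - 37*s^2 + 89*s - 20)/(16*s^2 - 64*s + 48)
(4) close the feedback loop around (B1*B2), (B3*B4*(B5+B6)*B7) -> (-16*s^2 + 64*s - 48)/(8*s^5 - 20*s^4 - 8*s^3 + s^2 - 61*s + 44)
Step 4 gives the fully reduced T(s), with no common factor left to cancel. The denominator's leading coefficient is 8, so divide each of its coefficients by 8 to get the monic form.

Answer: s^5 - 5*s^4/2 - s^3 + s^2/8 - 61*s/8 + 11/2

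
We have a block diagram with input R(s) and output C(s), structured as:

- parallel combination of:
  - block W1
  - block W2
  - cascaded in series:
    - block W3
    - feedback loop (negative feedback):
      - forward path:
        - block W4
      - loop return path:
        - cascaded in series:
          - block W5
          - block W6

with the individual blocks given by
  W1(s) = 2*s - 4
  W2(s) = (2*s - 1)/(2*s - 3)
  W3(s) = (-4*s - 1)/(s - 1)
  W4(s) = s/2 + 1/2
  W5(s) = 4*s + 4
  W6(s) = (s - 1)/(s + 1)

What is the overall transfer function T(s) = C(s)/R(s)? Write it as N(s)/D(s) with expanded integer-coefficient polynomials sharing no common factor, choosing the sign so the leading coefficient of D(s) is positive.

1. combine W5, W6 in series = 4*s - 4
2. feedback reduction of W4, (W5*W6) = (s + 1)/(4*s^2 - 2)
3. multiply W3, [W4/(1+W4*(W5*W6))] (series) = (-4*s^2 - 5*s - 1)/(4*s^3 - 4*s^2 - 2*s + 2)
4. reduce the parallel group W1, W2, (W3*[W4/(1+W4*(W5*W6))]) - this is the overall T(s), already in the required normalized form

Hence the answer: (16*s^5 - 64*s^4 + 76*s^3 - 10*s^2 - 33*s + 25)/(8*s^4 - 20*s^3 + 8*s^2 + 10*s - 6)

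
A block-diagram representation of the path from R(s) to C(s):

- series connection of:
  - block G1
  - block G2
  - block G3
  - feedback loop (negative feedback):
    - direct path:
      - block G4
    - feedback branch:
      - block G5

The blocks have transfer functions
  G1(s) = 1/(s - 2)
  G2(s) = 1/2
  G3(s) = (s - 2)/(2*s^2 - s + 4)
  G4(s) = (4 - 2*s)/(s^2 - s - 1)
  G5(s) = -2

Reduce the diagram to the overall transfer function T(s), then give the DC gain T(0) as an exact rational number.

[1] close the feedback loop around G4, G5; result (4 - 2*s)/(s^2 + 3*s - 9)
[2] cascade G1, G2, G3, [G4/(1+G4*G5)]; result (2 - s)/(2*s^4 + 5*s^3 - 17*s^2 + 21*s - 36)
DC gain: substitute s = 0 into T(s) from step 2: T(0) = 2/(-36) = -1/18.

Therefore the answer is -1/18.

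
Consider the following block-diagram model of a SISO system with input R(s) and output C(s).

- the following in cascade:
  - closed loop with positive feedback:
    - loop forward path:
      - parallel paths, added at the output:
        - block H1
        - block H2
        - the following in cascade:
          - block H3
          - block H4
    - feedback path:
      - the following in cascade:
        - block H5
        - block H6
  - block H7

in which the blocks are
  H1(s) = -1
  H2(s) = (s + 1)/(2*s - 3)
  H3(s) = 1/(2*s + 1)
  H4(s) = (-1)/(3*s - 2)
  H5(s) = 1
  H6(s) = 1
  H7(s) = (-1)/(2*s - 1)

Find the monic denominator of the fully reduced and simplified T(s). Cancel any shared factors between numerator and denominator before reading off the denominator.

[1] combine H3, H4 in series = (-1)/(6*s^2 - s - 2)
[2] parallel reduction of H1, H2, (H3*H4) = (-6*s^3 + 25*s^2 - 4*s - 5)/(12*s^3 - 20*s^2 - s + 6)
[3] cascade H5, H6 = 1
[4] collapse the loop ((H1+H2+(H3*H4)) forward, (H5*H6) return) = (-6*s^3 + 25*s^2 - 4*s - 5)/(18*s^3 - 45*s^2 + 3*s + 11)
[5] combine [(H1+H2+(H3*H4))/(1-(H1+H2+(H3*H4))*(H5*H6))], H7 in series = (6*s^3 - 25*s^2 + 4*s + 5)/(36*s^4 - 108*s^3 + 51*s^2 + 19*s - 11)
T(s) is the step-5 result (common factors already cancelled). Leading coefficient of the denominator: 36. Divide through by 36 for the monic polynomial.

Therefore the answer is s^4 - 3*s^3 + 17*s^2/12 + 19*s/36 - 11/36.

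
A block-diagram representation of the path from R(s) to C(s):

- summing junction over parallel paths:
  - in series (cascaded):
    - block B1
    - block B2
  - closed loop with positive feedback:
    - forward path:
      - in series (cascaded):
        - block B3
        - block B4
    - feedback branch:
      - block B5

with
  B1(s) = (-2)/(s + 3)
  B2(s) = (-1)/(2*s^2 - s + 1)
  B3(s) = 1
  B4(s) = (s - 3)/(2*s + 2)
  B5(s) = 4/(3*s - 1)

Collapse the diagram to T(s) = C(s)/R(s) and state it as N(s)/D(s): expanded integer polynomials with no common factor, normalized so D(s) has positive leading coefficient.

(1) multiply B1, B2 (series) -> 2/(2*s^3 + 5*s^2 - 2*s + 3)
(2) combine B3, B4 in series -> (s - 3)/(2*s + 2)
(3) collapse the loop ((B3*B4) forward, B5 return) -> (3*s^2 - 10*s + 3)/(6*s^2 + 10)
(4) parallel reduction of (B1*B2), [(B3*B4)/(1-(B3*B4)*B5)]: this yields T(s), and no further normalization is needed

Hence the answer: (6*s^5 - 5*s^4 - 50*s^3 + 56*s^2 - 36*s + 29)/(12*s^5 + 30*s^4 + 8*s^3 + 68*s^2 - 20*s + 30)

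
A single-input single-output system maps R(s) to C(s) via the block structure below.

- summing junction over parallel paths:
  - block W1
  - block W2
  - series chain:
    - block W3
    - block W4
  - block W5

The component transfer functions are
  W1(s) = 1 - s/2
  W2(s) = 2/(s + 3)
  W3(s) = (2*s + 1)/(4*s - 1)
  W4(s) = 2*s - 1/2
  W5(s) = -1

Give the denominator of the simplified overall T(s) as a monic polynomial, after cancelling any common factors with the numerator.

Step 1. combine W3, W4 in series = s + 1/2
Step 2. reduce the parallel group W1, W2, (W3*W4), W5 = (s^2 + 4*s + 7)/(2*s + 6)
Step 2 gives the fully reduced T(s), with no common factor left to cancel. The denominator's leading coefficient is 2, so divide each of its coefficients by 2 to get the monic form.

Therefore the answer is s + 3.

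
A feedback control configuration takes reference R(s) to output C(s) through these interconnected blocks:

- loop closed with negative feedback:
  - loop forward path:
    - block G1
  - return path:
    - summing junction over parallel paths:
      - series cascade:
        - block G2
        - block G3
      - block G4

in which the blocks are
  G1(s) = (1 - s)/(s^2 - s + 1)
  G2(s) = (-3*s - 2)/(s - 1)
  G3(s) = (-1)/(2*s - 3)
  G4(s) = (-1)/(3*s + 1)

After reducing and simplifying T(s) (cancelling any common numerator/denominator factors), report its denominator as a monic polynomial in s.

First reduce the diagram to T(s).

1. reduce the series chain G2, G3, giving (3*s + 2)/(2*s^2 - 5*s + 3)
2. combine (G2*G3), G4 in parallel, giving (7*s^2 + 14*s - 1)/(6*s^3 - 13*s^2 + 4*s + 3)
3. feedback reduction of G1, ((G2*G3)+G4), giving (-6*s^3 + 13*s^2 - 4*s - 3)/(6*s^4 - 13*s^3 + 3*s^2 - 18*s - 2)
Step 3 gives the fully reduced T(s), with no common factor left to cancel. The denominator's leading coefficient is 6, so divide each of its coefficients by 6 to get the monic form.

Answer: s^4 - 13*s^3/6 + s^2/2 - 3*s - 1/3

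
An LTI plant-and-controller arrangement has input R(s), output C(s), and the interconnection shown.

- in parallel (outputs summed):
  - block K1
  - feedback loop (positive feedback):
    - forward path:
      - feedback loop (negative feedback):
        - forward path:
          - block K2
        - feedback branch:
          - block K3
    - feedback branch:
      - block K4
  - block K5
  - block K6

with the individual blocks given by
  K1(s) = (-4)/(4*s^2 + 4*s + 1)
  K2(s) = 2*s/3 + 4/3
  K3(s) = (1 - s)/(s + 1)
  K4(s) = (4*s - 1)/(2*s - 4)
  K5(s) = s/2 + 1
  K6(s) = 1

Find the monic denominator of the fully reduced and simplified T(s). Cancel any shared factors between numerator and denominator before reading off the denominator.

First reduce the diagram to T(s).

(1) feedback reduction of K2, K3: (-2*s^2 - 6*s - 4)/(2*s^2 - s - 7)
(2) collapse the loop ([K2/(1+K2*K3)] forward, K4 return): (-s^3 - s^2 + 4*s + 4)/(3*s^3 + 3*s^2 + 6)
(3) add K1, [[K2/(1+K2*K3)]/(1-[K2/(1+K2*K3)]*K4)], K5, K6 (parallel): (12*s^6 + 64*s^5 + 95*s^4 + 85*s^3 + 170*s^2 + 142*s - 16)/(24*s^5 + 48*s^4 + 30*s^3 + 54*s^2 + 48*s + 12)
That last expression is T(s), already simplified. Scaling its denominator by 1/24 (the reciprocal of the leading coefficient) yields the monic denominator.

Answer: s^5 + 2*s^4 + 5*s^3/4 + 9*s^2/4 + 2*s + 1/2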